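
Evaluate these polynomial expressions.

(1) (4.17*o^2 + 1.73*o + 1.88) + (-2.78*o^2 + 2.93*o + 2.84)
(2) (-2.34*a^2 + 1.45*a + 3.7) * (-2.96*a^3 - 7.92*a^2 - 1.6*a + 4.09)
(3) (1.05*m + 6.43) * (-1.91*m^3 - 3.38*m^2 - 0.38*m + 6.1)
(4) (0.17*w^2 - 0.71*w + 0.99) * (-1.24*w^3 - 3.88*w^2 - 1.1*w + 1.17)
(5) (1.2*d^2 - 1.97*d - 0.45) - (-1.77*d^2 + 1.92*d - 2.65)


(1) = 1.39*o^2 + 4.66*o + 4.72
(2) = 6.9264*a^5 + 14.2408*a^4 - 18.692*a^3 - 41.1946*a^2 + 0.0105*a + 15.133
(3) = -2.0055*m^4 - 15.8303*m^3 - 22.1324*m^2 + 3.9616*m + 39.223
(4) = -0.2108*w^5 + 0.2208*w^4 + 1.3402*w^3 - 2.8613*w^2 - 1.9197*w + 1.1583
(5) = 2.97*d^2 - 3.89*d + 2.2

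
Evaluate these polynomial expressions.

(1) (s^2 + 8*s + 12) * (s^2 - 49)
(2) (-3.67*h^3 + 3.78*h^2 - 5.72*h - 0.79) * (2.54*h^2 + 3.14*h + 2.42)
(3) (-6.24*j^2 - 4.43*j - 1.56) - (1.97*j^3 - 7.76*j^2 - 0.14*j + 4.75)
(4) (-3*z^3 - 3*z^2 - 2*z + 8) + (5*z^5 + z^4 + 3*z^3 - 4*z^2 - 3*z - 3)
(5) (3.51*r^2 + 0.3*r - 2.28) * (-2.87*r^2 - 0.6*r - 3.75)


(1) = s^4 + 8*s^3 - 37*s^2 - 392*s - 588
(2) = -9.3218*h^5 - 1.9226*h^4 - 11.541*h^3 - 10.8198*h^2 - 16.323*h - 1.9118
(3) = -1.97*j^3 + 1.52*j^2 - 4.29*j - 6.31
(4) = 5*z^5 + z^4 - 7*z^2 - 5*z + 5
(5) = -10.0737*r^4 - 2.967*r^3 - 6.7989*r^2 + 0.243*r + 8.55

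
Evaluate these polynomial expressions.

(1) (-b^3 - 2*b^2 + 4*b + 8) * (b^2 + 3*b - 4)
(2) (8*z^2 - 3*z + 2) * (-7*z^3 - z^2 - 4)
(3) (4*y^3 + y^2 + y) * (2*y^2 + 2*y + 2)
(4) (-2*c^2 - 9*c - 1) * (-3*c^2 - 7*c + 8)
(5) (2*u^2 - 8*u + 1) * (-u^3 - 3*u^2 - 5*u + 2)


(1) = -b^5 - 5*b^4 + 2*b^3 + 28*b^2 + 8*b - 32
(2) = -56*z^5 + 13*z^4 - 11*z^3 - 34*z^2 + 12*z - 8
(3) = 8*y^5 + 10*y^4 + 12*y^3 + 4*y^2 + 2*y
(4) = 6*c^4 + 41*c^3 + 50*c^2 - 65*c - 8
(5) = -2*u^5 + 2*u^4 + 13*u^3 + 41*u^2 - 21*u + 2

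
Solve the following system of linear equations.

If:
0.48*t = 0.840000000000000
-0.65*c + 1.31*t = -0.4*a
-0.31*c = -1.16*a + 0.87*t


Then:
a = 2.70
c = 5.19
t = 1.75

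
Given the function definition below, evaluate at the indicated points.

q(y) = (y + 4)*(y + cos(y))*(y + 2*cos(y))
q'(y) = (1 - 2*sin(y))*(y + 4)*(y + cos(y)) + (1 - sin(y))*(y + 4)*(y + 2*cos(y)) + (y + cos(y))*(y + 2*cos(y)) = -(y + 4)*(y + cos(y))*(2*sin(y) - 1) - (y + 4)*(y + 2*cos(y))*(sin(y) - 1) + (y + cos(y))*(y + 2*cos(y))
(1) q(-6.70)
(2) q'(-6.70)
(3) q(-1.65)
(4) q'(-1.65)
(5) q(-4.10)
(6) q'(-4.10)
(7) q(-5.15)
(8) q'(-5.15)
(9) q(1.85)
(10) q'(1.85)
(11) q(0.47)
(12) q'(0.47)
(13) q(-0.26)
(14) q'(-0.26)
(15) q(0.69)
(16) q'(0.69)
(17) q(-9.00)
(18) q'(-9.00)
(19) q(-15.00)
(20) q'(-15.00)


(1) = -76.09
(2) = 74.93
(3) = 7.35
(4) = -17.52
(5) = -2.45
(6) = 24.34
(7) = -23.38
(8) = 16.39
(9) = 11.96
(10) = -6.16
(11) = 13.71
(12) = 9.15
(13) = 4.42
(14) = 13.05
(15) = 15.30
(16) = 5.20
(17) = -536.30
(18) = 274.07
(19) = -2863.74
(20) = 959.04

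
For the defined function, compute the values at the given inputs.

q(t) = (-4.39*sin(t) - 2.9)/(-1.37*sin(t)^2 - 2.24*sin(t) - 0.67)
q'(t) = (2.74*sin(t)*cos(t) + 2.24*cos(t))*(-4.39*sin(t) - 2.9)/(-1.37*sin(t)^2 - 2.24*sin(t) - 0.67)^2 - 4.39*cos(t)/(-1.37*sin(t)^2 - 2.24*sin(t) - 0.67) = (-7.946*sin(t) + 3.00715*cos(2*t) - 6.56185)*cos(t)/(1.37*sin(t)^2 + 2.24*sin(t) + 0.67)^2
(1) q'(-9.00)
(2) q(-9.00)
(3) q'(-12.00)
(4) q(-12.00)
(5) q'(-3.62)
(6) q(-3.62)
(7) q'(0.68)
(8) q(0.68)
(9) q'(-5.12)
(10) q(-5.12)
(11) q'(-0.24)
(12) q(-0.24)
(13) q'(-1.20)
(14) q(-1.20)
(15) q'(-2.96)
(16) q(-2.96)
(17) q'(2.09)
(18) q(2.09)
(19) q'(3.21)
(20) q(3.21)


(1) = 2832.10
(2) = -53.31
(3) = -1.57
(4) = 2.32
(5) = 1.90
(6) = 2.47
(7) = -1.24
(8) = 2.16
(9) = -0.42
(10) = 1.79
(11) = -42.16
(12) = 8.64
(13) = -9.60
(14) = 5.23
(15) = 23.68
(16) = 6.79
(17) = 0.56
(18) = 1.84
(19) = 11.07
(20) = 4.97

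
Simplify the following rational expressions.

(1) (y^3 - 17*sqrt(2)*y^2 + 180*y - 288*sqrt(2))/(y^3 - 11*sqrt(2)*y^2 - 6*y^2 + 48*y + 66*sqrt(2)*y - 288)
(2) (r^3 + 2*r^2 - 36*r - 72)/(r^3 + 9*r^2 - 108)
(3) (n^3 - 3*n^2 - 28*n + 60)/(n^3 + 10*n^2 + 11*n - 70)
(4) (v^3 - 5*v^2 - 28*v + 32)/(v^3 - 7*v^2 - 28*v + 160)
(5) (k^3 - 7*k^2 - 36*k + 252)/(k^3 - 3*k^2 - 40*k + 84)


(1) = (y - 6*sqrt(2))/(y - 6)
(2) = (r^2 - 4*r - 12)/(r^2 + 3*r - 18)
(3) = (n - 6)/(n + 7)
(4) = (v^2 + 3*v - 4)/(v^2 + v - 20)
(5) = (k - 6)/(k - 2)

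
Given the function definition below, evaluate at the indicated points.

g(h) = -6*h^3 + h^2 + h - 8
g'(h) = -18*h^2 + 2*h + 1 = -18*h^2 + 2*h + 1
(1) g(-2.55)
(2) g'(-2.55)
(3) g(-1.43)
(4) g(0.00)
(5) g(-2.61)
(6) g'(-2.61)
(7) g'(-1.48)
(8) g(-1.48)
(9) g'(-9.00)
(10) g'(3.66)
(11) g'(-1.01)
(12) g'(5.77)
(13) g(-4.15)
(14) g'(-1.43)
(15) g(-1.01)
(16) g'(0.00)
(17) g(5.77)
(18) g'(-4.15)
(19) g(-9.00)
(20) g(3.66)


(1) = 95.44
(2) = -121.14
(3) = 10.16
(4) = -8.00
(5) = 102.88
(6) = -126.84
(7) = -41.39
(8) = 12.16
(9) = -1475.00
(10) = -232.80
(11) = -19.38
(12) = -586.73
(13) = 433.91
(14) = -38.67
(15) = -1.81
(16) = 1.00
(17) = -1121.54
(18) = -317.31
(19) = 4438.00
(20) = -285.11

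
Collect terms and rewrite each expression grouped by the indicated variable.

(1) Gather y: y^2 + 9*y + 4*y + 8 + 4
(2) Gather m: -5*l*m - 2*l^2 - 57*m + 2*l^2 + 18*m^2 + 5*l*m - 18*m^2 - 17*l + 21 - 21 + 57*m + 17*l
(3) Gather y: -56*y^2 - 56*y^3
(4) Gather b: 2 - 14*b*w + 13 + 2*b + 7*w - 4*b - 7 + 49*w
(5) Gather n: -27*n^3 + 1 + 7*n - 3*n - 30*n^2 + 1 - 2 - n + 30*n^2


(1) = y^2 + 13*y + 12
(2) = 0
(3) = -56*y^3 - 56*y^2
(4) = b*(-14*w - 2) + 56*w + 8
(5) = -27*n^3 + 3*n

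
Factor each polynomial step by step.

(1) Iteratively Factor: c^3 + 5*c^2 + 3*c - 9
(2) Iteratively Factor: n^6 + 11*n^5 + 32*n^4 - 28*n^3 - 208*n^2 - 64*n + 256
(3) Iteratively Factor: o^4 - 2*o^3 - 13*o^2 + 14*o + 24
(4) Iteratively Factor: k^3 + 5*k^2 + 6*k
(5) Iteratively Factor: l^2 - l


(1) = (c - 1)*(c^2 + 6*c + 9) = (c - 1)*(c + 3)*(c + 3)
(2) = (n + 4)*(n^5 + 7*n^4 + 4*n^3 - 44*n^2 - 32*n + 64) = (n - 2)*(n + 4)*(n^4 + 9*n^3 + 22*n^2 - 32) = (n - 2)*(n - 1)*(n + 4)*(n^3 + 10*n^2 + 32*n + 32) = (n - 2)*(n - 1)*(n + 2)*(n + 4)*(n^2 + 8*n + 16) = (n - 2)*(n - 1)*(n + 2)*(n + 4)^2*(n + 4)
(3) = (o + 3)*(o^3 - 5*o^2 + 2*o + 8) = (o - 2)*(o + 3)*(o^2 - 3*o - 4) = (o - 4)*(o - 2)*(o + 3)*(o + 1)
(4) = (k + 2)*(k^2 + 3*k) = k*(k + 2)*(k + 3)
(5) = (l - 1)*(l)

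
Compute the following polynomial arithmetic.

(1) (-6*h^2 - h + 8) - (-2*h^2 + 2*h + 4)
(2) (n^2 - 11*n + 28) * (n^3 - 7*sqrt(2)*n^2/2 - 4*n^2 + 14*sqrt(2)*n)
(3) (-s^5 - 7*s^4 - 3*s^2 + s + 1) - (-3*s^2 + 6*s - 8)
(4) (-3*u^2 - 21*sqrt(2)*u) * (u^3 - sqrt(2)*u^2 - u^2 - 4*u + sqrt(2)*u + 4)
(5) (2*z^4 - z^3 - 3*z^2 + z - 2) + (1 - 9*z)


(1) = -4*h^2 - 3*h + 4
(2) = n^5 - 15*n^4 - 7*sqrt(2)*n^4/2 + 72*n^3 + 105*sqrt(2)*n^3/2 - 252*sqrt(2)*n^2 - 112*n^2 + 392*sqrt(2)*n
(3) = -s^5 - 7*s^4 - 5*s + 9
(4) = -3*u^5 - 18*sqrt(2)*u^4 + 3*u^4 + 18*sqrt(2)*u^3 + 54*u^3 - 54*u^2 + 84*sqrt(2)*u^2 - 84*sqrt(2)*u
(5) = 2*z^4 - z^3 - 3*z^2 - 8*z - 1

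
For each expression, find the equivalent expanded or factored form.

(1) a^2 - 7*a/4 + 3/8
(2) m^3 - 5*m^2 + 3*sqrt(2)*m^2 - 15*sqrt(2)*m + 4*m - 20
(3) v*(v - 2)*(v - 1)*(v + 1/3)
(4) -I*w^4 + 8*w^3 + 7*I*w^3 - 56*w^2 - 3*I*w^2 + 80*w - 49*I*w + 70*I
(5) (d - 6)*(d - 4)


(1) = (a - 3/2)*(a - 1/4)
(2) = (m - 5)*(m + sqrt(2))*(m + 2*sqrt(2))
(3) = v^4 - 8*v^3/3 + v^2 + 2*v/3
(4) = (w - 5)*(w - 2)*(w + 7*I)*(-I*w + 1)
(5) = d^2 - 10*d + 24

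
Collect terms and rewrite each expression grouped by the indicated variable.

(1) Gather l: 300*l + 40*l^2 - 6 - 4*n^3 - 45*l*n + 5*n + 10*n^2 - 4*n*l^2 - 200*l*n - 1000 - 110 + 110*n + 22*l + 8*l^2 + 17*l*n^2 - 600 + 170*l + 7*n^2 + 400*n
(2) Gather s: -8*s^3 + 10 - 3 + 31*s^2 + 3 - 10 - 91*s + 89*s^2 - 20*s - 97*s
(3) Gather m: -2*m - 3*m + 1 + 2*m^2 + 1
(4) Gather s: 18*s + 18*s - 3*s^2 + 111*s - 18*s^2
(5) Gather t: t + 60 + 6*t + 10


(1) = l^2*(48 - 4*n) + l*(17*n^2 - 245*n + 492) - 4*n^3 + 17*n^2 + 515*n - 1716
(2) = -8*s^3 + 120*s^2 - 208*s
(3) = 2*m^2 - 5*m + 2
(4) = -21*s^2 + 147*s
(5) = 7*t + 70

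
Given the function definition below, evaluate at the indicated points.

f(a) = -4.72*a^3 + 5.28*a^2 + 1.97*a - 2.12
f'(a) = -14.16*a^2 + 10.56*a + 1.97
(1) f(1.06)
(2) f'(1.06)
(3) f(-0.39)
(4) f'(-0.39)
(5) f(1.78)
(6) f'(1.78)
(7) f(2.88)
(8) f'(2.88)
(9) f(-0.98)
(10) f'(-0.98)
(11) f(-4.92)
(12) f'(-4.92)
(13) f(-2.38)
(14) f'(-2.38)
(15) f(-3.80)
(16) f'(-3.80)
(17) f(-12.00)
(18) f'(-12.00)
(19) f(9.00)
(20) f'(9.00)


(1) = 0.28
(2) = -2.75
(3) = -1.81
(4) = -4.30
(5) = -8.50
(6) = -24.10
(7) = -65.40
(8) = -85.07
(9) = 5.46
(10) = -21.98
(11) = 678.13
(12) = -392.75
(13) = 86.73
(14) = -103.37
(15) = 325.63
(16) = -242.63
(17) = 8890.72
(18) = -2163.79
(19) = -2997.59
(20) = -1049.95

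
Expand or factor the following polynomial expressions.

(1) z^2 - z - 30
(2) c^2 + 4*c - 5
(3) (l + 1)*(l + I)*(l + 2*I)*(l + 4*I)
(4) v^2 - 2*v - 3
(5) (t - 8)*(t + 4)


(1) = (z - 6)*(z + 5)
(2) = (c - 1)*(c + 5)
(3) = l^4 + l^3 + 7*I*l^3 - 14*l^2 + 7*I*l^2 - 14*l - 8*I*l - 8*I
(4) = (v - 3)*(v + 1)
(5) = t^2 - 4*t - 32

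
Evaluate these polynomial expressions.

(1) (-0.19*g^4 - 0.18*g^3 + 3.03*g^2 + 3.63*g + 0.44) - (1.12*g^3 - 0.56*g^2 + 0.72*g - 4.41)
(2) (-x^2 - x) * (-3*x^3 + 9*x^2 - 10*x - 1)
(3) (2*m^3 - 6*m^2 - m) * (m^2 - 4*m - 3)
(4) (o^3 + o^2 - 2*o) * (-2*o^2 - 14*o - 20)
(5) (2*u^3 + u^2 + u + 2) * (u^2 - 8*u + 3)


(1) = -0.19*g^4 - 1.3*g^3 + 3.59*g^2 + 2.91*g + 4.85
(2) = 3*x^5 - 6*x^4 + x^3 + 11*x^2 + x
(3) = 2*m^5 - 14*m^4 + 17*m^3 + 22*m^2 + 3*m
(4) = -2*o^5 - 16*o^4 - 30*o^3 + 8*o^2 + 40*o
(5) = 2*u^5 - 15*u^4 - u^3 - 3*u^2 - 13*u + 6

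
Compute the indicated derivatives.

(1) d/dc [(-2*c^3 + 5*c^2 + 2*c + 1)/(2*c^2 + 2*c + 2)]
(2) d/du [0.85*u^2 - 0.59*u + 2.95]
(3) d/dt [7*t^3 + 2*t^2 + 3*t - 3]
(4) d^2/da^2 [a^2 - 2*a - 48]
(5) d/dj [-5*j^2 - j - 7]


(1) = (-2*c^4 - 4*c^3 - 3*c^2 + 8*c + 1)/(2*(c^4 + 2*c^3 + 3*c^2 + 2*c + 1))
(2) = 1.7*u - 0.59
(3) = 21*t^2 + 4*t + 3
(4) = 2
(5) = -10*j - 1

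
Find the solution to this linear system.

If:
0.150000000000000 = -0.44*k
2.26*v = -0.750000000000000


Then:
k = -0.34
v = -0.33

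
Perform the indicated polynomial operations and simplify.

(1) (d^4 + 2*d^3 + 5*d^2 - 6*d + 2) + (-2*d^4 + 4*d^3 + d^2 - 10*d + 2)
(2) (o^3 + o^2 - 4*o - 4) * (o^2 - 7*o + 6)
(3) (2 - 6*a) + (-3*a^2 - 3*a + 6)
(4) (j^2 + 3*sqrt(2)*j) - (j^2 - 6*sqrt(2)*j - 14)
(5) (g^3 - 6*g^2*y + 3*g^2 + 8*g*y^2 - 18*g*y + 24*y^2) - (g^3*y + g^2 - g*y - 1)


(1) = -d^4 + 6*d^3 + 6*d^2 - 16*d + 4
(2) = o^5 - 6*o^4 - 5*o^3 + 30*o^2 + 4*o - 24
(3) = -3*a^2 - 9*a + 8
(4) = 9*sqrt(2)*j + 14
(5) = -g^3*y + g^3 - 6*g^2*y + 2*g^2 + 8*g*y^2 - 17*g*y + 24*y^2 + 1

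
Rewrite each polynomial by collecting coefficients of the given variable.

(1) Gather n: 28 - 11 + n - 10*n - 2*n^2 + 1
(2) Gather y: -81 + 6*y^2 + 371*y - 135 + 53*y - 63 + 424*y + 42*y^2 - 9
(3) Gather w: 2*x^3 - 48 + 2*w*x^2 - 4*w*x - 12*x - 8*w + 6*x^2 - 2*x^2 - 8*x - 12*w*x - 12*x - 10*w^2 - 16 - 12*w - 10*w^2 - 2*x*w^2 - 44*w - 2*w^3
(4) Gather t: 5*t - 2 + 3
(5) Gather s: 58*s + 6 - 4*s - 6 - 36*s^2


(1) = -2*n^2 - 9*n + 18
(2) = 48*y^2 + 848*y - 288
(3) = -2*w^3 + w^2*(-2*x - 20) + w*(2*x^2 - 16*x - 64) + 2*x^3 + 4*x^2 - 32*x - 64
(4) = 5*t + 1
(5) = -36*s^2 + 54*s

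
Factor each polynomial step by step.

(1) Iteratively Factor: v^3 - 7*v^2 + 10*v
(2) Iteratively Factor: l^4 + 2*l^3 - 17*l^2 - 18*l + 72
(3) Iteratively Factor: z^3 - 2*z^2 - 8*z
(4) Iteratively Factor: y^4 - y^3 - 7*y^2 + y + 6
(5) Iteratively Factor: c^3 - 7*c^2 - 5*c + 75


(1) = (v)*(v^2 - 7*v + 10) = v*(v - 5)*(v - 2)
(2) = (l + 4)*(l^3 - 2*l^2 - 9*l + 18) = (l - 3)*(l + 4)*(l^2 + l - 6) = (l - 3)*(l + 3)*(l + 4)*(l - 2)
(3) = (z + 2)*(z^2 - 4*z) = (z - 4)*(z + 2)*(z)
(4) = (y + 2)*(y^3 - 3*y^2 - y + 3) = (y + 1)*(y + 2)*(y^2 - 4*y + 3) = (y - 1)*(y + 1)*(y + 2)*(y - 3)
(5) = (c - 5)*(c^2 - 2*c - 15) = (c - 5)^2*(c + 3)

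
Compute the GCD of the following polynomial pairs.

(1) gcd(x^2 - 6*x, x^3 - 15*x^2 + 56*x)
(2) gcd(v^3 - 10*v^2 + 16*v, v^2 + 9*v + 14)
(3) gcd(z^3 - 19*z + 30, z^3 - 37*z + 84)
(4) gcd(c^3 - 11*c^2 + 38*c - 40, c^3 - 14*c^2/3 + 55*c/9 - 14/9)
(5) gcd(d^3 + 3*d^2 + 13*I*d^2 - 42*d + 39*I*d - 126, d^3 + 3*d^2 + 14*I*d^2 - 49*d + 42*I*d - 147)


(1) = x
(2) = gcd(v*(v - 8)*(v - 2), (v + 2)*(v + 7)) = 1
(3) = z - 3
(4) = gcd((c - 5)*(c - 4)*(c - 2), (c - 7/3)*(c - 2)*(c - 1/3)) = c - 2
(5) = gcd((d + 3)*(d + 6*I)*(d + 7*I), (d + 3)*(d + 7*I)^2) = d^2 + d*(3 + 7*I) + 21*I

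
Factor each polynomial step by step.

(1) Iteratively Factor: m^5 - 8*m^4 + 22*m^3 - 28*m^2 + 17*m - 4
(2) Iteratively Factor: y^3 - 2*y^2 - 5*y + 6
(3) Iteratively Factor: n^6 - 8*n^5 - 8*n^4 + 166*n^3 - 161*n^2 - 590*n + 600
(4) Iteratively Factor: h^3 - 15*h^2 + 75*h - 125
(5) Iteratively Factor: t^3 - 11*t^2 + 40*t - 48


(1) = (m - 1)*(m^4 - 7*m^3 + 15*m^2 - 13*m + 4) = (m - 4)*(m - 1)*(m^3 - 3*m^2 + 3*m - 1) = (m - 4)*(m - 1)^2*(m^2 - 2*m + 1) = (m - 4)*(m - 1)^3*(m - 1)
(2) = (y + 2)*(y^2 - 4*y + 3) = (y - 3)*(y + 2)*(y - 1)
(3) = (n + 4)*(n^5 - 12*n^4 + 40*n^3 + 6*n^2 - 185*n + 150) = (n - 1)*(n + 4)*(n^4 - 11*n^3 + 29*n^2 + 35*n - 150) = (n - 5)*(n - 1)*(n + 4)*(n^3 - 6*n^2 - n + 30) = (n - 5)^2*(n - 1)*(n + 4)*(n^2 - n - 6) = (n - 5)^2*(n - 1)*(n + 2)*(n + 4)*(n - 3)
(4) = (h - 5)*(h^2 - 10*h + 25) = (h - 5)^2*(h - 5)
(5) = (t - 3)*(t^2 - 8*t + 16) = (t - 4)*(t - 3)*(t - 4)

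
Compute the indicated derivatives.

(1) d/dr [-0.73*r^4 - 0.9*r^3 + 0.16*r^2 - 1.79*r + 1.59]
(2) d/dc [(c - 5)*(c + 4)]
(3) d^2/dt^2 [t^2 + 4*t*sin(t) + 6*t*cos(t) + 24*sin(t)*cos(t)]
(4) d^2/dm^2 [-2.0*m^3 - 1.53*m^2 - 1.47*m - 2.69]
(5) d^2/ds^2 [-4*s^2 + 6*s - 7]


(1) = -2.92*r^3 - 2.7*r^2 + 0.32*r - 1.79
(2) = 2*c - 1
(3) = -4*t*sin(t) - 6*t*cos(t) - 12*sin(t) - 48*sin(2*t) + 8*cos(t) + 2
(4) = -12.0*m - 3.06
(5) = -8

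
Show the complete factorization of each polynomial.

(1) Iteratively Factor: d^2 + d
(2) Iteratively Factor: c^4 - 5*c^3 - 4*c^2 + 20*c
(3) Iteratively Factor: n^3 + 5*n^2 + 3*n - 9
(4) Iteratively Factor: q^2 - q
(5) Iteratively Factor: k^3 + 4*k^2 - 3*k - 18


(1) = (d)*(d + 1)
(2) = (c + 2)*(c^3 - 7*c^2 + 10*c) = (c - 5)*(c + 2)*(c^2 - 2*c) = c*(c - 5)*(c + 2)*(c - 2)
(3) = (n - 1)*(n^2 + 6*n + 9) = (n - 1)*(n + 3)*(n + 3)
(4) = (q - 1)*(q)
(5) = (k + 3)*(k^2 + k - 6) = (k + 3)^2*(k - 2)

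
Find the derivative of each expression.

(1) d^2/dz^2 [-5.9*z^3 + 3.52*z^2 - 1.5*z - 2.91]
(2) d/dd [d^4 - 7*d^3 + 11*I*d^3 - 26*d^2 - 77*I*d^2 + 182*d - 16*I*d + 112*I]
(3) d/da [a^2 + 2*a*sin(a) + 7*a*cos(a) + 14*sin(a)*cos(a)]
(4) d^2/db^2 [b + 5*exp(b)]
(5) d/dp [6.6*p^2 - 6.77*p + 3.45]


(1) = 7.04 - 35.4*z
(2) = 4*d^3 + d^2*(-21 + 33*I) + d*(-52 - 154*I) + 182 - 16*I
(3) = -7*a*sin(a) + 2*a*cos(a) + 2*a + 2*sin(a) + 7*cos(a) + 14*cos(2*a)
(4) = 5*exp(b)
(5) = 13.2*p - 6.77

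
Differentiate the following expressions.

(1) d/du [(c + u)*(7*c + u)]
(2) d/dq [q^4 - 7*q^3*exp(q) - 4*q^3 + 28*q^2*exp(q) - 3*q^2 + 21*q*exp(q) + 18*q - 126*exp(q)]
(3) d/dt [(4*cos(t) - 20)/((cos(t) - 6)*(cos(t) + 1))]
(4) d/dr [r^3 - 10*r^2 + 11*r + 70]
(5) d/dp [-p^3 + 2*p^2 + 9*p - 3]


(1) = 8*c + 2*u
(2) = -7*q^3*exp(q) + 4*q^3 + 7*q^2*exp(q) - 12*q^2 + 77*q*exp(q) - 6*q - 105*exp(q) + 18
(3) = 4*(cos(t)^2 - 10*cos(t) + 31)*sin(t)/((cos(t) - 6)^2*(cos(t) + 1)^2)
(4) = 3*r^2 - 20*r + 11
(5) = -3*p^2 + 4*p + 9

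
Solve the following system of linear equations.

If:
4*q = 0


Then:
q = 0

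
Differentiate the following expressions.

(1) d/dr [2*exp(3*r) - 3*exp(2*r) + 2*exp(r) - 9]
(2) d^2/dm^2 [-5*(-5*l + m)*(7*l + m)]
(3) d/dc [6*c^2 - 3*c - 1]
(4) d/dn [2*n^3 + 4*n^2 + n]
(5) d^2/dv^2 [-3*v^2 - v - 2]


(1) = (6*exp(2*r) - 6*exp(r) + 2)*exp(r)
(2) = -10
(3) = 12*c - 3
(4) = 6*n^2 + 8*n + 1
(5) = -6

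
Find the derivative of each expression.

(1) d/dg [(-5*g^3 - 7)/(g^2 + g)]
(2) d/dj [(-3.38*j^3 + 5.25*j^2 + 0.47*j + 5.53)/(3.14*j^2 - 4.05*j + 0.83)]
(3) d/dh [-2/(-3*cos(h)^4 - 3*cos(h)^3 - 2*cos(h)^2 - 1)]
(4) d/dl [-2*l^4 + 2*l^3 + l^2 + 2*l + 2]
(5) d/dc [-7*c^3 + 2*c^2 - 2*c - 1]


(1) = (-5*g^4 - 10*g^3 + 14*g + 7)/(g^2*(g^2 + 2*g + 1))
(2) = (-10.6132*j^4 + 27.378*j^3 - 31.1545*j^2 - 26.0134*j + 22.7866)/(9.8596*j^4 - 25.434*j^3 + 21.6149*j^2 - 6.723*j + 0.6889)
(3) = 2*(12*cos(h)^2 + 9*cos(h) + 4)*sin(h)*cos(h)/(3*cos(h)^4 + 3*cos(h)^3 + 2*cos(h)^2 + 1)^2
(4) = -8*l^3 + 6*l^2 + 2*l + 2
(5) = -21*c^2 + 4*c - 2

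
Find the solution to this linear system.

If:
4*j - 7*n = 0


Then:
j = 7*n/4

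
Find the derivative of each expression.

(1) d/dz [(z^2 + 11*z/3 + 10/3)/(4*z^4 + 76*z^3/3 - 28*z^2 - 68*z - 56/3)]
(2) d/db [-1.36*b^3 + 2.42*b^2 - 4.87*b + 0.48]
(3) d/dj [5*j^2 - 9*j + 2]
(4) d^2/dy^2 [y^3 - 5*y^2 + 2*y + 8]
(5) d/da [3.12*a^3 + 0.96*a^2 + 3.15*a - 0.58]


(1) = (-9*z^5 - 78*z^4 - 269*z^3 - 246*z^2 + 168*z + 178)/(2*(9*z^8 + 114*z^7 + 235*z^6 - 1104*z^5 - 1581*z^4 + 1610*z^3 + 3189*z^2 + 1428*z + 196))
(2) = -4.08*b^2 + 4.84*b - 4.87
(3) = 10*j - 9
(4) = 6*y - 10
(5) = 9.36*a^2 + 1.92*a + 3.15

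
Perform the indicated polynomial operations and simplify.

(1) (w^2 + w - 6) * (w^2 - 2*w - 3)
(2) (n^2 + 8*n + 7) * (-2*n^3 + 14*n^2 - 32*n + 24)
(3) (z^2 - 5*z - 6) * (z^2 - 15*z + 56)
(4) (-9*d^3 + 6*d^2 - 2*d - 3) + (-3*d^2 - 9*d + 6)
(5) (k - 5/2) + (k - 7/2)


(1) = w^4 - w^3 - 11*w^2 + 9*w + 18
(2) = -2*n^5 - 2*n^4 + 66*n^3 - 134*n^2 - 32*n + 168
(3) = z^4 - 20*z^3 + 125*z^2 - 190*z - 336
(4) = -9*d^3 + 3*d^2 - 11*d + 3
(5) = 2*k - 6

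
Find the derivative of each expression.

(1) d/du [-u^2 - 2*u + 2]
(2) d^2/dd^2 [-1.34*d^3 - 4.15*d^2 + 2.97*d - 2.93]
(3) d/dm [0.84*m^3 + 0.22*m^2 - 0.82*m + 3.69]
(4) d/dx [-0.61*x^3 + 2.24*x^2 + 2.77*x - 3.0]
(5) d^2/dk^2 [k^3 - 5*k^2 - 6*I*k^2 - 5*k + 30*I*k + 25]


(1) = -2*u - 2
(2) = -8.04*d - 8.3
(3) = 2.52*m^2 + 0.44*m - 0.82
(4) = -1.83*x^2 + 4.48*x + 2.77
(5) = 6*k - 10 - 12*I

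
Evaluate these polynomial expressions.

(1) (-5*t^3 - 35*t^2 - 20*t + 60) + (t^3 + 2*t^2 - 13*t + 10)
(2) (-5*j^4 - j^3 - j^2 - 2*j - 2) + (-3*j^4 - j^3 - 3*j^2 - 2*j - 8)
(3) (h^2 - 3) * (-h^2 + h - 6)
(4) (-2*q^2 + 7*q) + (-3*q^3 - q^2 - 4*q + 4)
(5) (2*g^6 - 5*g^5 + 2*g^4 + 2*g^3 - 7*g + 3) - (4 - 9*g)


(1) = -4*t^3 - 33*t^2 - 33*t + 70
(2) = -8*j^4 - 2*j^3 - 4*j^2 - 4*j - 10
(3) = -h^4 + h^3 - 3*h^2 - 3*h + 18
(4) = -3*q^3 - 3*q^2 + 3*q + 4
(5) = 2*g^6 - 5*g^5 + 2*g^4 + 2*g^3 + 2*g - 1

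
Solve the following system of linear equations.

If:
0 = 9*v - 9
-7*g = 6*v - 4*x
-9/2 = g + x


Then:
g = -24/11
v = 1
x = -51/22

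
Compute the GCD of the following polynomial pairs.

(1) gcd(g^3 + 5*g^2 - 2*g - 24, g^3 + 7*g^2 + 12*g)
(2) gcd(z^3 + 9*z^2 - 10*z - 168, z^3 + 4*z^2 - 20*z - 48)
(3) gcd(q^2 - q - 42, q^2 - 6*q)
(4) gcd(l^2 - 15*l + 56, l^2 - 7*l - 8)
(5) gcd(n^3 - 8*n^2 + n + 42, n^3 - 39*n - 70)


(1) = gcd((g - 2)*(g + 3)*(g + 4), g*(g + 3)*(g + 4)) = g^2 + 7*g + 12
(2) = gcd((z - 4)*(z + 6)*(z + 7), (z - 4)*(z + 2)*(z + 6)) = z^2 + 2*z - 24
(3) = 1
(4) = l - 8
(5) = n^2 - 5*n - 14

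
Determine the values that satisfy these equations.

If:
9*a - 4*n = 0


Then:
a = 4*n/9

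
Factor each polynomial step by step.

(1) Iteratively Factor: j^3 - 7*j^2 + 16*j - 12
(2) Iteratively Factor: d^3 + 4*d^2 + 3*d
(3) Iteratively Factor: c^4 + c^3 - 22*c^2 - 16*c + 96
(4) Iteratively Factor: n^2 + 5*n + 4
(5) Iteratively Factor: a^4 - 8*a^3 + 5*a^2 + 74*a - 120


(1) = (j - 3)*(j^2 - 4*j + 4) = (j - 3)*(j - 2)*(j - 2)
(2) = (d + 3)*(d^2 + d) = d*(d + 3)*(d + 1)
(3) = (c - 4)*(c^3 + 5*c^2 - 2*c - 24) = (c - 4)*(c - 2)*(c^2 + 7*c + 12) = (c - 4)*(c - 2)*(c + 3)*(c + 4)
(4) = (n + 1)*(n + 4)
(5) = (a - 4)*(a^3 - 4*a^2 - 11*a + 30) = (a - 4)*(a + 3)*(a^2 - 7*a + 10) = (a - 4)*(a - 2)*(a + 3)*(a - 5)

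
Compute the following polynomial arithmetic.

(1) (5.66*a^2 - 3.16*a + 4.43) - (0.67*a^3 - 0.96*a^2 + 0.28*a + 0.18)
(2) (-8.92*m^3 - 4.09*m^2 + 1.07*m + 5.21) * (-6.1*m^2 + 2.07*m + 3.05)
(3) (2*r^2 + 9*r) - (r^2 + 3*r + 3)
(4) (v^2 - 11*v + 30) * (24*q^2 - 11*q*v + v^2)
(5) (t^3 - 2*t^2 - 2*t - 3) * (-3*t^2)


(1) = -0.67*a^3 + 6.62*a^2 - 3.44*a + 4.25
(2) = 54.412*m^5 + 6.4846*m^4 - 42.1993*m^3 - 42.0406*m^2 + 14.0482*m + 15.8905
(3) = r^2 + 6*r - 3
(4) = 24*q^2*v^2 - 264*q^2*v + 720*q^2 - 11*q*v^3 + 121*q*v^2 - 330*q*v + v^4 - 11*v^3 + 30*v^2
(5) = -3*t^5 + 6*t^4 + 6*t^3 + 9*t^2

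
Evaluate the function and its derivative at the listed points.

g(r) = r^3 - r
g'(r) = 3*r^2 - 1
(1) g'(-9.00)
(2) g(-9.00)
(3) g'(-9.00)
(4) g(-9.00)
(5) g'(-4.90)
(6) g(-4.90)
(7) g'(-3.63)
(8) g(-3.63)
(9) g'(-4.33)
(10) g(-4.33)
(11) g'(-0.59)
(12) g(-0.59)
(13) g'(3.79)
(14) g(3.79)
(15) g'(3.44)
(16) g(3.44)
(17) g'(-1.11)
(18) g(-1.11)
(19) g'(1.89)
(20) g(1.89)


(1) = 242.00
(2) = -720.00
(3) = 242.00
(4) = -720.00
(5) = 71.03
(6) = -112.75
(7) = 38.53
(8) = -44.20
(9) = 55.25
(10) = -76.85
(11) = 0.04
(12) = 0.38
(13) = 42.09
(14) = 50.65
(15) = 34.50
(16) = 37.27
(17) = 2.70
(18) = -0.26
(19) = 9.72
(20) = 4.86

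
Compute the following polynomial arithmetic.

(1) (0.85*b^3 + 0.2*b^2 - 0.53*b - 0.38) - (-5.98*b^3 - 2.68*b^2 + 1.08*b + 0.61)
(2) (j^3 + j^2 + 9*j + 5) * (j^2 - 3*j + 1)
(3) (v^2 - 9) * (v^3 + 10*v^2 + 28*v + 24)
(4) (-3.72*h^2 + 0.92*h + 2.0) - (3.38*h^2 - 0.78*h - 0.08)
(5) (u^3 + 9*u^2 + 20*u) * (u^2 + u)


(1) = 6.83*b^3 + 2.88*b^2 - 1.61*b - 0.99
(2) = j^5 - 2*j^4 + 7*j^3 - 21*j^2 - 6*j + 5
(3) = v^5 + 10*v^4 + 19*v^3 - 66*v^2 - 252*v - 216
(4) = -7.1*h^2 + 1.7*h + 2.08
(5) = u^5 + 10*u^4 + 29*u^3 + 20*u^2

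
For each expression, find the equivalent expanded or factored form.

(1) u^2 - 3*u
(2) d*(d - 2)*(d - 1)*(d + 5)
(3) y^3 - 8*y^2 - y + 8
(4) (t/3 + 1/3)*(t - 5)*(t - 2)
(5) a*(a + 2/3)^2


(1) = u*(u - 3)
(2) = d^4 + 2*d^3 - 13*d^2 + 10*d
(3) = (y - 8)*(y - 1)*(y + 1)
(4) = t^3/3 - 2*t^2 + t + 10/3
(5) = a^3 + 4*a^2/3 + 4*a/9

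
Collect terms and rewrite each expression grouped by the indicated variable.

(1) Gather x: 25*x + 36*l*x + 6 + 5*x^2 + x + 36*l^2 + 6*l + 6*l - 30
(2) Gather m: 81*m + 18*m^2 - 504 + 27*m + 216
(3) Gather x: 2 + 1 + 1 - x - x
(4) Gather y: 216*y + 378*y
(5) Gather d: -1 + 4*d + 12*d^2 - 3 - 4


(1) = 36*l^2 + 12*l + 5*x^2 + x*(36*l + 26) - 24
(2) = 18*m^2 + 108*m - 288
(3) = 4 - 2*x
(4) = 594*y
(5) = 12*d^2 + 4*d - 8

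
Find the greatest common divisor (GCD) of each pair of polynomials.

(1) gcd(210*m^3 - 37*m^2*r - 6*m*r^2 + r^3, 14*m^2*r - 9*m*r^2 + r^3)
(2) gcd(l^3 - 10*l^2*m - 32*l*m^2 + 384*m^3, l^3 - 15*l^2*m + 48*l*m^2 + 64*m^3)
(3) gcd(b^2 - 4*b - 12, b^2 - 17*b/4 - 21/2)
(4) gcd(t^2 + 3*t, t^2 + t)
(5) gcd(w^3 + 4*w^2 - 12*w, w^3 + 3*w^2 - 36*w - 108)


(1) = -7*m + r
(2) = gcd((l - 8*m)^2*(l + 6*m), (l - 8*m)^2*(l + m)) = l^2 - 16*l*m + 64*m^2
(3) = gcd((b - 6)*(b + 2), (b - 6)*(b + 7/4)) = b - 6
(4) = t
(5) = gcd(w*(w - 2)*(w + 6), (w - 6)*(w + 3)*(w + 6)) = w + 6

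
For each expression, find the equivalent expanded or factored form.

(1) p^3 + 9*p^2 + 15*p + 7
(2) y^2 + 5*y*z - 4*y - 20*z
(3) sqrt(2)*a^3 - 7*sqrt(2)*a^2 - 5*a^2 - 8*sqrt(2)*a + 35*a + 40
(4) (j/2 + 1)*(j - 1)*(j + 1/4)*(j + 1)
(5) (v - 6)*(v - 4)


(1) = (p + 1)^2*(p + 7)
(2) = (y - 4)*(y + 5*z)
(3) = (a - 8)*(a - 5*sqrt(2)/2)*(sqrt(2)*a + sqrt(2))
(4) = j^4/2 + 9*j^3/8 - j^2/4 - 9*j/8 - 1/4
(5) = v^2 - 10*v + 24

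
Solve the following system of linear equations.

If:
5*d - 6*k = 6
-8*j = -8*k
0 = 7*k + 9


Then:
d = -12/35
j = -9/7
k = -9/7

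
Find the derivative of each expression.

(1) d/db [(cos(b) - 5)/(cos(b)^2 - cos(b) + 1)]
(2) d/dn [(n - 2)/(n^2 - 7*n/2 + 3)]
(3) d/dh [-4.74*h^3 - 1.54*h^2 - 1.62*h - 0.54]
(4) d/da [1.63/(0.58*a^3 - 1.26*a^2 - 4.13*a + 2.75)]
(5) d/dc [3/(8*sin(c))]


(1) = (cos(b)^2 - 10*cos(b) + 4)*sin(b)/(sin(b)^2 + cos(b) - 2)^2
(2) = -4/(4*n^2 - 12*n + 9)
(3) = -14.22*h^2 - 3.08*h - 1.62
(4) = (-2.8362*a^2 + 4.1076*a + 6.7319)/(0.58*a^3 - 1.26*a^2 - 4.13*a + 2.75)^2
(5) = -3*cos(c)/(8*sin(c)^2)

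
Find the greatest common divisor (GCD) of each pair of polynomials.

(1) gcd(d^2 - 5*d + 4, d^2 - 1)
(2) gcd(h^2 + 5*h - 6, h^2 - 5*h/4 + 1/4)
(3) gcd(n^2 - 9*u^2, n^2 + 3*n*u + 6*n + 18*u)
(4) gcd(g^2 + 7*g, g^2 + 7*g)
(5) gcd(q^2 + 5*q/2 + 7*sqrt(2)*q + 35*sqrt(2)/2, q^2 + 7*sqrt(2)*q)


(1) = gcd((d - 4)*(d - 1), (d - 1)*(d + 1)) = d - 1
(2) = gcd((h - 1)*(h + 6), (h - 1)*(h - 1/4)) = h - 1
(3) = gcd((n - 3*u)*(n + 3*u), (n + 6)*(n + 3*u)) = n + 3*u
(4) = g^2 + 7*g
(5) = q + 7*sqrt(2)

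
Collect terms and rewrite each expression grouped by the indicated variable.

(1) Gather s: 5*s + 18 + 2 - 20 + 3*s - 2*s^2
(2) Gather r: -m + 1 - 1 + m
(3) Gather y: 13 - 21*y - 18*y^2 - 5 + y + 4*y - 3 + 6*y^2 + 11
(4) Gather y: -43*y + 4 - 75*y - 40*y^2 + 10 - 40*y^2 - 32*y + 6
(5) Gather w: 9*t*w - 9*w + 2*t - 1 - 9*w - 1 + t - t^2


(1) = -2*s^2 + 8*s
(2) = 0
(3) = -12*y^2 - 16*y + 16
(4) = -80*y^2 - 150*y + 20
(5) = -t^2 + 3*t + w*(9*t - 18) - 2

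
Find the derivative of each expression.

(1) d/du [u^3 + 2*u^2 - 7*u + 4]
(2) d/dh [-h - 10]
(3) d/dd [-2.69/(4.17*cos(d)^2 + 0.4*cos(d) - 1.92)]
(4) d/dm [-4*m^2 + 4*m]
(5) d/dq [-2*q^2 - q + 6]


(1) = 3*u^2 + 4*u - 7
(2) = -1
(3) = -(22.4346*cos(d) + 1.076)*sin(d)/(4.17*cos(d)^2 + 0.4*cos(d) - 1.92)^2
(4) = 4 - 8*m
(5) = -4*q - 1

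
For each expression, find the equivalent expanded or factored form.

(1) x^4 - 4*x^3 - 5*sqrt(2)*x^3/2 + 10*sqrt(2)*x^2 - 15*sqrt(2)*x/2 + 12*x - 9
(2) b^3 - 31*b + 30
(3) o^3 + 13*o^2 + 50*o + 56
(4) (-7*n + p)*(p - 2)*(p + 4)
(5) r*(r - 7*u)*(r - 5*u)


(1) = (x - 3)*(x - 1)*(x - 3*sqrt(2))*(x + sqrt(2)/2)
(2) = (b - 5)*(b - 1)*(b + 6)
(3) = (o + 2)*(o + 4)*(o + 7)
(4) = -7*n*p^2 - 14*n*p + 56*n + p^3 + 2*p^2 - 8*p
(5) = r^3 - 12*r^2*u + 35*r*u^2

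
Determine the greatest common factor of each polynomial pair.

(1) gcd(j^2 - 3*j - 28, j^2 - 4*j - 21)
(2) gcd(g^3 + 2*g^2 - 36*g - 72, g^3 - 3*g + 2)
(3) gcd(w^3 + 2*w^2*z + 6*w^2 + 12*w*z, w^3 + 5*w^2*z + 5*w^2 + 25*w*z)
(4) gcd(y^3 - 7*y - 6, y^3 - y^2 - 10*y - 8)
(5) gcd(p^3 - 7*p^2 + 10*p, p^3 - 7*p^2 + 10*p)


(1) = gcd((j - 7)*(j + 4), (j - 7)*(j + 3)) = j - 7
(2) = gcd((g - 6)*(g + 2)*(g + 6), (g - 1)^2*(g + 2)) = g + 2
(3) = w
(4) = gcd((y - 3)*(y + 1)*(y + 2), (y - 4)*(y + 1)*(y + 2)) = y^2 + 3*y + 2
(5) = p^3 - 7*p^2 + 10*p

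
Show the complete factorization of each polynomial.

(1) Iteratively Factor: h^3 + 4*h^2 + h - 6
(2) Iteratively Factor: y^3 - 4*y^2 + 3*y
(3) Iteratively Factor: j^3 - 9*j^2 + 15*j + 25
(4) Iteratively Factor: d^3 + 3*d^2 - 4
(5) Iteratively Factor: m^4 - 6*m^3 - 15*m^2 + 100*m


(1) = (h - 1)*(h^2 + 5*h + 6) = (h - 1)*(h + 2)*(h + 3)
(2) = (y - 1)*(y^2 - 3*y) = (y - 3)*(y - 1)*(y)
(3) = (j + 1)*(j^2 - 10*j + 25) = (j - 5)*(j + 1)*(j - 5)
(4) = (d + 2)*(d^2 + d - 2) = (d - 1)*(d + 2)*(d + 2)
(5) = (m)*(m^3 - 6*m^2 - 15*m + 100) = m*(m + 4)*(m^2 - 10*m + 25) = m*(m - 5)*(m + 4)*(m - 5)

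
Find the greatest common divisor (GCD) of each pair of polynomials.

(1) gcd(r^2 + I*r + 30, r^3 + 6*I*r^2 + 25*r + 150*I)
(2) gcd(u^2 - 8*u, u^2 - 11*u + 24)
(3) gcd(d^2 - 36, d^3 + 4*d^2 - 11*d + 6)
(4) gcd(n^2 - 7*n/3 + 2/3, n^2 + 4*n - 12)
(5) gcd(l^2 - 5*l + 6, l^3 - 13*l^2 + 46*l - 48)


(1) = r^2 + I*r + 30
(2) = gcd(u*(u - 8), (u - 8)*(u - 3)) = u - 8
(3) = d + 6
(4) = gcd((n - 2)*(n - 1/3), (n - 2)*(n + 6)) = n - 2
(5) = l^2 - 5*l + 6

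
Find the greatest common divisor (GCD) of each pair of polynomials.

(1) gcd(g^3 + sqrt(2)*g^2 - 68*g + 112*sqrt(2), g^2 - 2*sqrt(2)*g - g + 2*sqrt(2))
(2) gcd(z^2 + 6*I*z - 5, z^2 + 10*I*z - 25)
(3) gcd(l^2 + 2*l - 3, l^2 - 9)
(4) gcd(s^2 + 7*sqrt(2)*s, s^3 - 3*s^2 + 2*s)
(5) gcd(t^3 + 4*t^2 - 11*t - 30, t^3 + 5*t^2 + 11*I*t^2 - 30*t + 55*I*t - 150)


(1) = gcd((g - 4*sqrt(2))*(g - 2*sqrt(2))*(g + 7*sqrt(2)), (g - 1)*(g - 2*sqrt(2))) = g - 2*sqrt(2)
(2) = z + 5*I
(3) = gcd((l - 1)*(l + 3), (l - 3)*(l + 3)) = l + 3
(4) = s
(5) = t + 5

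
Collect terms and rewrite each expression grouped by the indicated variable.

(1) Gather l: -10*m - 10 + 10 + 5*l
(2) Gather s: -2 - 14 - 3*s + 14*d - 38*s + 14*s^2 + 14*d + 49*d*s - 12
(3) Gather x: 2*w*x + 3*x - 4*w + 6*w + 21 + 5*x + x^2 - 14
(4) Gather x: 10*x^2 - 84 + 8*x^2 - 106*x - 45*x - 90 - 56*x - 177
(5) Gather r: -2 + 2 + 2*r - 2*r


(1) = 5*l - 10*m
(2) = 28*d + 14*s^2 + s*(49*d - 41) - 28
(3) = 2*w + x^2 + x*(2*w + 8) + 7
(4) = 18*x^2 - 207*x - 351
(5) = 0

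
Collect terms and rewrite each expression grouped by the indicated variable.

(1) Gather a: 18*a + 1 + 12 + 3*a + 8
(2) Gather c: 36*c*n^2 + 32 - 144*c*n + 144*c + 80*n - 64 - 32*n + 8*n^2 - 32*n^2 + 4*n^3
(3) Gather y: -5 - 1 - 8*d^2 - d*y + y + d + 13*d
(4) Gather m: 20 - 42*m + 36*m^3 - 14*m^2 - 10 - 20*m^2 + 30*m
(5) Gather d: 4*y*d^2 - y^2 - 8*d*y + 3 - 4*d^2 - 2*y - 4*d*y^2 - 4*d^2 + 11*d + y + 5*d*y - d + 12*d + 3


(1) = 21*a + 21
(2) = c*(36*n^2 - 144*n + 144) + 4*n^3 - 24*n^2 + 48*n - 32
(3) = -8*d^2 + 14*d + y*(1 - d) - 6
(4) = 36*m^3 - 34*m^2 - 12*m + 10
(5) = d^2*(4*y - 8) + d*(-4*y^2 - 3*y + 22) - y^2 - y + 6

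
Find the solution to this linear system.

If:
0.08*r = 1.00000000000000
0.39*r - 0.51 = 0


Then:
No Solution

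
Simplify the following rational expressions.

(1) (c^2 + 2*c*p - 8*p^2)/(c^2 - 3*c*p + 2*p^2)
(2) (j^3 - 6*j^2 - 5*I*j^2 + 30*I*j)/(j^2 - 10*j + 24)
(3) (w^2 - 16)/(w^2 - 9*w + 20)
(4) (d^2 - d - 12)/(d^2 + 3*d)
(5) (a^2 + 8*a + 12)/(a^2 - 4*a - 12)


(1) = (-c - 4*p)/(-c + p)
(2) = (j^2 - 5*I*j)/(j - 4)
(3) = (w + 4)/(w - 5)
(4) = (d - 4)/d
(5) = (a + 6)/(a - 6)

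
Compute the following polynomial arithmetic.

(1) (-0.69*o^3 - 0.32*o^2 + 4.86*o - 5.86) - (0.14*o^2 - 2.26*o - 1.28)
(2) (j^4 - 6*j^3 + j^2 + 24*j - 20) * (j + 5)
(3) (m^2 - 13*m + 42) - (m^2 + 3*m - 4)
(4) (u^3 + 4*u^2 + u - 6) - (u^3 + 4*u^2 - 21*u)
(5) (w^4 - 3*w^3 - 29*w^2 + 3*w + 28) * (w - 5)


(1) = -0.69*o^3 - 0.46*o^2 + 7.12*o - 4.58
(2) = j^5 - j^4 - 29*j^3 + 29*j^2 + 100*j - 100
(3) = 46 - 16*m
(4) = 22*u - 6
(5) = w^5 - 8*w^4 - 14*w^3 + 148*w^2 + 13*w - 140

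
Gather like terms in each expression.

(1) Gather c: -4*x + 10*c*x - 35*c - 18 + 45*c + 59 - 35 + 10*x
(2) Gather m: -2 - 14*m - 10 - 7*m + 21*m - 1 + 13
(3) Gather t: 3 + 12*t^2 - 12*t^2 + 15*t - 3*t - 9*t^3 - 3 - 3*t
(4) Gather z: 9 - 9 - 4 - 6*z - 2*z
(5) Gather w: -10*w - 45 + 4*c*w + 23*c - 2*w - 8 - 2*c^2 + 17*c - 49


(1) = c*(10*x + 10) + 6*x + 6
(2) = 0
(3) = -9*t^3 + 9*t
(4) = -8*z - 4
(5) = -2*c^2 + 40*c + w*(4*c - 12) - 102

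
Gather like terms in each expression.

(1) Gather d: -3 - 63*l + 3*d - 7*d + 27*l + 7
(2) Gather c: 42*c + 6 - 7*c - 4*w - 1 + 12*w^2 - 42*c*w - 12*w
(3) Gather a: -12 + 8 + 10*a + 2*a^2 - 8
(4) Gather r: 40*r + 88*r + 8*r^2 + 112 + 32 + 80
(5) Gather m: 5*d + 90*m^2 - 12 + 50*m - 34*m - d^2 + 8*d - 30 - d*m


(1) = -4*d - 36*l + 4
(2) = c*(35 - 42*w) + 12*w^2 - 16*w + 5
(3) = 2*a^2 + 10*a - 12
(4) = 8*r^2 + 128*r + 224
(5) = -d^2 + 13*d + 90*m^2 + m*(16 - d) - 42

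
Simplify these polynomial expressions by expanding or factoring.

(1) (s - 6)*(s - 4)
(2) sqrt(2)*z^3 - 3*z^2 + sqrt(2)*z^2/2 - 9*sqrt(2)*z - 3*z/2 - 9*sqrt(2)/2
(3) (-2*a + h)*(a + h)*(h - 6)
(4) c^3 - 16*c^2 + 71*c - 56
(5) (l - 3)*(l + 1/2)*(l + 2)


(1) = s^2 - 10*s + 24
(2) = (z - 3*sqrt(2))*(z + 3*sqrt(2)/2)*(sqrt(2)*z + sqrt(2)/2)
(3) = -2*a^2*h + 12*a^2 - a*h^2 + 6*a*h + h^3 - 6*h^2
(4) = (c - 8)*(c - 7)*(c - 1)
(5) = l^3 - l^2/2 - 13*l/2 - 3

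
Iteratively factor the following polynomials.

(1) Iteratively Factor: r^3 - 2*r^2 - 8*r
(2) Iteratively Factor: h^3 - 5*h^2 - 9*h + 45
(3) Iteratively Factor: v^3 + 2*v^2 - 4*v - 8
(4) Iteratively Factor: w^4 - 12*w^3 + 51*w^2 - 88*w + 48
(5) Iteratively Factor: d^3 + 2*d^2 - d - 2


(1) = (r + 2)*(r^2 - 4*r) = r*(r + 2)*(r - 4)
(2) = (h - 5)*(h^2 - 9) = (h - 5)*(h - 3)*(h + 3)
(3) = (v + 2)*(v^2 - 4) = (v - 2)*(v + 2)*(v + 2)
(4) = (w - 3)*(w^3 - 9*w^2 + 24*w - 16) = (w - 4)*(w - 3)*(w^2 - 5*w + 4) = (w - 4)*(w - 3)*(w - 1)*(w - 4)
(5) = (d + 2)*(d^2 - 1) = (d - 1)*(d + 2)*(d + 1)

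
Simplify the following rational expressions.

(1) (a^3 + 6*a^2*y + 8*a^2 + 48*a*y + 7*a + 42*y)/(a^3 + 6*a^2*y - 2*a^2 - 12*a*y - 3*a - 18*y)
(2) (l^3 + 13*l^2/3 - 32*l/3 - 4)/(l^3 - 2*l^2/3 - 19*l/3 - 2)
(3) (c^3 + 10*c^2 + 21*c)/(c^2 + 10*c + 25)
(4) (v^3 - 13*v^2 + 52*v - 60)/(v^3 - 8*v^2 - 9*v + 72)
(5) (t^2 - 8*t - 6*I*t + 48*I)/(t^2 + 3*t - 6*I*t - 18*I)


(1) = (a + 7)/(a - 3)
(2) = (l^2 + 4*l - 12)/(l^2 - l - 6)
(3) = (c^3 + 10*c^2 + 21*c)/(c^2 + 10*c + 25)
(4) = (v^3 - 13*v^2 + 52*v - 60)/(v^3 - 8*v^2 - 9*v + 72)
(5) = (t - 8)/(t + 3)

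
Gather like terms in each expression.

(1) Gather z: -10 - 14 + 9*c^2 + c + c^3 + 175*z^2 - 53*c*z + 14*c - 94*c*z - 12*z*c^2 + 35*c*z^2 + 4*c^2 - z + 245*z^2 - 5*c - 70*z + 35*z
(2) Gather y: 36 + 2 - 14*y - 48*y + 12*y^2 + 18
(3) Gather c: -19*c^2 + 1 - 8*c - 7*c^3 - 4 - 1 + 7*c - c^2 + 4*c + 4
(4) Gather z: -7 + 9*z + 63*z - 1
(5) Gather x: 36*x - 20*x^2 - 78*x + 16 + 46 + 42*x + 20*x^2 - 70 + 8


(1) = c^3 + 13*c^2 + 10*c + z^2*(35*c + 420) + z*(-12*c^2 - 147*c - 36) - 24
(2) = 12*y^2 - 62*y + 56
(3) = -7*c^3 - 20*c^2 + 3*c
(4) = 72*z - 8
(5) = 0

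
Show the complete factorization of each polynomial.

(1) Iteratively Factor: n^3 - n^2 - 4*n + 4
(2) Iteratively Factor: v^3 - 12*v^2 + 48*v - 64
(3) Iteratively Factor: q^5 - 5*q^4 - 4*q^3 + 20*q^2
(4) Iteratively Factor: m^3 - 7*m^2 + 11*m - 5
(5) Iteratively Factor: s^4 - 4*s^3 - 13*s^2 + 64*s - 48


(1) = (n - 2)*(n^2 + n - 2) = (n - 2)*(n - 1)*(n + 2)
(2) = (v - 4)*(v^2 - 8*v + 16) = (v - 4)^2*(v - 4)
(3) = (q - 2)*(q^4 - 3*q^3 - 10*q^2) = (q - 5)*(q - 2)*(q^3 + 2*q^2) = q*(q - 5)*(q - 2)*(q^2 + 2*q) = q^2*(q - 5)*(q - 2)*(q + 2)
(4) = (m - 5)*(m^2 - 2*m + 1) = (m - 5)*(m - 1)*(m - 1)
(5) = (s - 4)*(s^3 - 13*s + 12) = (s - 4)*(s - 1)*(s^2 + s - 12) = (s - 4)*(s - 3)*(s - 1)*(s + 4)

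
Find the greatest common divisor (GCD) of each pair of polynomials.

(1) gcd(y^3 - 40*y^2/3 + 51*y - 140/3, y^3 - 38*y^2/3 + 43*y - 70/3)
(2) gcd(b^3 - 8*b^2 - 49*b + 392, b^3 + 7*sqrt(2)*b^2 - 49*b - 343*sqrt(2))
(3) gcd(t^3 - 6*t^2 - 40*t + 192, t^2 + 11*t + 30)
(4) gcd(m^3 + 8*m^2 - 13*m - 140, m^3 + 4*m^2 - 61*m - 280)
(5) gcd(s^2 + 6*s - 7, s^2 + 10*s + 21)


(1) = y^2 - 12*y + 35
(2) = gcd((b - 8)*(b - 7)*(b + 7), (b - 7)*(b + 7)*(b + 7*sqrt(2))) = b^2 - 49
(3) = t + 6
(4) = gcd((m - 4)*(m + 5)*(m + 7), (m - 8)*(m + 5)*(m + 7)) = m^2 + 12*m + 35
(5) = gcd((s - 1)*(s + 7), (s + 3)*(s + 7)) = s + 7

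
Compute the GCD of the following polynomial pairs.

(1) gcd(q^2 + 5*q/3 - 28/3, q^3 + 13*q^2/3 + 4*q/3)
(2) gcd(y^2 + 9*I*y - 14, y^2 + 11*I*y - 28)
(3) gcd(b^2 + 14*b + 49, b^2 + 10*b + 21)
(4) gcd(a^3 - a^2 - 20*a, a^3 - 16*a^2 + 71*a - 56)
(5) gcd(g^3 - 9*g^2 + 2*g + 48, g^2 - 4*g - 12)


(1) = q + 4
(2) = y + 7*I
(3) = gcd((b + 7)^2, (b + 3)*(b + 7)) = b + 7
(4) = gcd(a*(a - 5)*(a + 4), (a - 8)*(a - 7)*(a - 1)) = 1
(5) = g + 2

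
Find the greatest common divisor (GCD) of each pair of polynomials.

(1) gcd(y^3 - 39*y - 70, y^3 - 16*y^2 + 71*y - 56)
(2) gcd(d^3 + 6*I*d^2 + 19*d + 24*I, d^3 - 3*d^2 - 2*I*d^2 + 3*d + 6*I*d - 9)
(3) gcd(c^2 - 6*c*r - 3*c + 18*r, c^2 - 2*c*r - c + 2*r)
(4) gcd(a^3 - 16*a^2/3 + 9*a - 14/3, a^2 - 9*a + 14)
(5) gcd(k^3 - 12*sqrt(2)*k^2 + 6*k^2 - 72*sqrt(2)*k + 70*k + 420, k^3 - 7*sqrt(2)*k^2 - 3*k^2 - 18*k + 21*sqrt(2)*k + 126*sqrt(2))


(1) = y - 7
(2) = d^2 - 2*I*d + 3
(3) = gcd((c - 3)*(c - 6*r), (c - 1)*(c - 2*r)) = 1
(4) = a - 2
(5) = k - 7*sqrt(2)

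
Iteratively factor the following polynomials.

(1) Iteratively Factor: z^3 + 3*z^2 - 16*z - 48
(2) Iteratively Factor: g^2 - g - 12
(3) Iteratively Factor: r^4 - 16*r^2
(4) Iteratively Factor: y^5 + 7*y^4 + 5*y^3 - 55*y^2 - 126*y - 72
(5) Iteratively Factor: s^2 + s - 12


(1) = (z + 4)*(z^2 - z - 12) = (z + 3)*(z + 4)*(z - 4)
(2) = (g - 4)*(g + 3)
(3) = (r + 4)*(r^3 - 4*r^2) = r*(r + 4)*(r^2 - 4*r) = r*(r - 4)*(r + 4)*(r)
(4) = (y + 4)*(y^4 + 3*y^3 - 7*y^2 - 27*y - 18) = (y + 2)*(y + 4)*(y^3 + y^2 - 9*y - 9) = (y - 3)*(y + 2)*(y + 4)*(y^2 + 4*y + 3) = (y - 3)*(y + 1)*(y + 2)*(y + 4)*(y + 3)
(5) = (s - 3)*(s + 4)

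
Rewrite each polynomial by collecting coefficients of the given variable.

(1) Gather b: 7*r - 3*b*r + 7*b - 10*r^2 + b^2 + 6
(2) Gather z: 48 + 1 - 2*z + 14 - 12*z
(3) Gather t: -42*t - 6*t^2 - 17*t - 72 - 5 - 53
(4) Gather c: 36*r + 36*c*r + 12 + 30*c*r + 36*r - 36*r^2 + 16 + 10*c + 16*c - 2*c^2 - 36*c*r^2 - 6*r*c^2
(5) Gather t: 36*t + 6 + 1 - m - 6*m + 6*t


(1) = b^2 + b*(7 - 3*r) - 10*r^2 + 7*r + 6
(2) = 63 - 14*z
(3) = -6*t^2 - 59*t - 130
(4) = c^2*(-6*r - 2) + c*(-36*r^2 + 66*r + 26) - 36*r^2 + 72*r + 28
(5) = -7*m + 42*t + 7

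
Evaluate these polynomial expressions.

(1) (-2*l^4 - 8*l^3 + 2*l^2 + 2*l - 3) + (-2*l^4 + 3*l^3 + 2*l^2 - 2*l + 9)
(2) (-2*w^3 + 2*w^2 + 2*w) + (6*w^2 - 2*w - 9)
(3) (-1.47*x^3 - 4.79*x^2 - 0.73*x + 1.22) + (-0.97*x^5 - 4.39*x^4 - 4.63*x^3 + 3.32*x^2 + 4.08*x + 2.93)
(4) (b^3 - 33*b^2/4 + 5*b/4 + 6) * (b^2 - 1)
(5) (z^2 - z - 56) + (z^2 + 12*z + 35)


(1) = -4*l^4 - 5*l^3 + 4*l^2 + 6
(2) = -2*w^3 + 8*w^2 - 9
(3) = -0.97*x^5 - 4.39*x^4 - 6.1*x^3 - 1.47*x^2 + 3.35*x + 4.15
(4) = b^5 - 33*b^4/4 + b^3/4 + 57*b^2/4 - 5*b/4 - 6
(5) = 2*z^2 + 11*z - 21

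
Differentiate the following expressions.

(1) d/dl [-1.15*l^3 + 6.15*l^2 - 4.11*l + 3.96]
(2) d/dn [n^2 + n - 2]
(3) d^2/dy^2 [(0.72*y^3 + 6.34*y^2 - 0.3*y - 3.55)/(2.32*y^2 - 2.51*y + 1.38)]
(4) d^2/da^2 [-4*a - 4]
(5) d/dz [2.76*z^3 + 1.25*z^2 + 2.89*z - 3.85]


(1) = -3.45*l^2 + 12.3*l - 4.11
(2) = 2*n + 1
(3) = (75.070576*y^3 - 251.3976*y^2 + 138.024048*y + 0.070162)/(12.487168*y^6 - 40.529472*y^5 + 66.131832*y^4 - 64.029347*y^3 + 39.337038*y^2 - 14.340132*y + 2.628072)
(4) = 0
(5) = 8.28*z^2 + 2.5*z + 2.89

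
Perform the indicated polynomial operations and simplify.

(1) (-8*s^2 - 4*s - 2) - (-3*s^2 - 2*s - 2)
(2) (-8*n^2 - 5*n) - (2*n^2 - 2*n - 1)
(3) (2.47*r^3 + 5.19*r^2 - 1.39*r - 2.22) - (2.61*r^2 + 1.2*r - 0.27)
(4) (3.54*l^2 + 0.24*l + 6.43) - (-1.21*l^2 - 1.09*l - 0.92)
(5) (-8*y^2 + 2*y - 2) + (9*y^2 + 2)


(1) = -5*s^2 - 2*s
(2) = -10*n^2 - 3*n + 1
(3) = 2.47*r^3 + 2.58*r^2 - 2.59*r - 1.95
(4) = 4.75*l^2 + 1.33*l + 7.35
(5) = y^2 + 2*y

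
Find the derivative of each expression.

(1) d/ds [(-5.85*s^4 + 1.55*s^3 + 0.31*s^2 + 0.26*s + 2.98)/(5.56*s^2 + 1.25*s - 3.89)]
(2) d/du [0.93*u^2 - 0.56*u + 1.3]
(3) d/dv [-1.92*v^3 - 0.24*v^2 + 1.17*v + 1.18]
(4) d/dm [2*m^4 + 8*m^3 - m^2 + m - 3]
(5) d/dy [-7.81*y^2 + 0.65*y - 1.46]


(1) = (-65.052*s^5 - 13.3195*s^4 + 94.901*s^3 - 19.1466*s^2 - 35.5494*s - 4.7364)/(30.9136*s^4 + 13.9*s^3 - 41.6943*s^2 - 9.725*s + 15.1321)
(2) = 1.86*u - 0.56
(3) = -5.76*v^2 - 0.48*v + 1.17
(4) = 8*m^3 + 24*m^2 - 2*m + 1
(5) = 0.65 - 15.62*y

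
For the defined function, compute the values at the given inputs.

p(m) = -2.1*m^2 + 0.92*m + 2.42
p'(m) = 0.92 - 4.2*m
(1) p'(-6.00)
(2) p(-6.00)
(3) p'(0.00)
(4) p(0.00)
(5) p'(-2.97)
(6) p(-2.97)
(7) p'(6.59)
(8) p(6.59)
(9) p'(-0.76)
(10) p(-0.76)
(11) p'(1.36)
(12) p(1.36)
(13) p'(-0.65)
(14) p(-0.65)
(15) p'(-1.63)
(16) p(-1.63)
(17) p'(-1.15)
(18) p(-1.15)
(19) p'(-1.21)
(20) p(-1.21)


(1) = 26.12
(2) = -78.70
(3) = 0.92
(4) = 2.42
(5) = 13.39
(6) = -18.84
(7) = -26.76
(8) = -82.72
(9) = 4.11
(10) = 0.51
(11) = -4.79
(12) = -0.21
(13) = 3.65
(14) = 0.93
(15) = 7.77
(16) = -4.66
(17) = 5.75
(18) = -1.42
(19) = 6.00
(20) = -1.77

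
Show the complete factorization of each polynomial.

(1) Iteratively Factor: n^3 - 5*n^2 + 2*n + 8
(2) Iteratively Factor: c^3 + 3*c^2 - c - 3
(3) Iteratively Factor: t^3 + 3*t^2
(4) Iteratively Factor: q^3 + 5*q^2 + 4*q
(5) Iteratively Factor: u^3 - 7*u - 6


(1) = (n + 1)*(n^2 - 6*n + 8) = (n - 4)*(n + 1)*(n - 2)
(2) = (c + 3)*(c^2 - 1) = (c + 1)*(c + 3)*(c - 1)
(3) = (t + 3)*(t^2) = t*(t + 3)*(t)
(4) = (q + 1)*(q^2 + 4*q) = (q + 1)*(q + 4)*(q)
(5) = (u - 3)*(u^2 + 3*u + 2) = (u - 3)*(u + 1)*(u + 2)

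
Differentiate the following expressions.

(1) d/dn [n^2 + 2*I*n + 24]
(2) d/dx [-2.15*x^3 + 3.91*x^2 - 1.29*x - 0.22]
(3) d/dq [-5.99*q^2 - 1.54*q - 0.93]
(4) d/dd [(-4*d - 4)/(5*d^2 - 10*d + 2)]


(1) = 2*n + 2*I
(2) = -6.45*x^2 + 7.82*x - 1.29
(3) = -11.98*q - 1.54
(4) = 4*(-5*d^2 + 10*d + 10*(d - 1)*(d + 1) - 2)/(5*d^2 - 10*d + 2)^2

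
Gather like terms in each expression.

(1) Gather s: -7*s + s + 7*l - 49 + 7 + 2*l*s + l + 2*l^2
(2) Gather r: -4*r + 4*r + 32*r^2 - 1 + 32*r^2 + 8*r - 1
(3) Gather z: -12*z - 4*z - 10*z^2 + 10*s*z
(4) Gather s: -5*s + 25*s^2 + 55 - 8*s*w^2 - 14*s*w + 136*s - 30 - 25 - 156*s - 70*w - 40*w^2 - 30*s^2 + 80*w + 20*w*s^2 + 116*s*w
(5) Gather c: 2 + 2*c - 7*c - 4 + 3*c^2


(1) = 2*l^2 + 8*l + s*(2*l - 6) - 42
(2) = 64*r^2 + 8*r - 2
(3) = -10*z^2 + z*(10*s - 16)
(4) = s^2*(20*w - 5) + s*(-8*w^2 + 102*w - 25) - 40*w^2 + 10*w
(5) = 3*c^2 - 5*c - 2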